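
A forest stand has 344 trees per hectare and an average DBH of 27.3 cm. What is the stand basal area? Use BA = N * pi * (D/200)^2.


(D/200)^2 = (27.3/200)^2 = 0.1365^2 = 0.01863225
Individual BA = 3.141593 * 0.01863225 = 0.0585349 m^2
Stand BA = 344 * 0.0585349 = 20.1360 ≈ 20.14 m^2/ha

20.14 m^2/ha


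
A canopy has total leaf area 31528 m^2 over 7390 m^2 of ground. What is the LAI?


LAI = 31528 / 7390 = 4.2663 ≈ 4.27

4.27


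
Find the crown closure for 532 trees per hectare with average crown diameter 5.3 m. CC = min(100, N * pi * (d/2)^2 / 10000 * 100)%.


(d/2)^2 = (5.3/2)^2 = 2.65^2 = 7.0225
Crown area = 3.141593 * 7.0225 = 22.0618 m^2
N * area / 10000 * 100 = 532 * 22.0618 / 10000 * 100 = 117.369
CC = min(100, 117.369) = 100%

100%


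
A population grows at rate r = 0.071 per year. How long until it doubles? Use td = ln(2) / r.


td = ln(2) / 0.071 = 0.693147 / 0.071 = 9.76263 ≈ 9.8 years

9.8 years


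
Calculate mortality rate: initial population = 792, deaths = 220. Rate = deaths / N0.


Mortality rate = 220 / 792 = 0.277778 ≈ 0.2778

0.2778


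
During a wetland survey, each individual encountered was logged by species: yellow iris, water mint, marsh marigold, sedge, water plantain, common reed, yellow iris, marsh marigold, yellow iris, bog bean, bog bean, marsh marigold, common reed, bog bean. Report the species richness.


Total individuals logged = 14
Distinct species (count of individuals): yellow iris (3), water mint (1), marsh marigold (3), sedge (1), water plantain (1), common reed (2), bog bean (3)
Species richness = number of distinct species = 7

7


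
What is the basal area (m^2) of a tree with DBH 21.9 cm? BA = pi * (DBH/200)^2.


D/200 = 21.9/200 = 0.1095 m
(D/200)^2 = 0.1095^2 = 0.01199025
BA = 3.141593 * 0.01199025 = 0.0376685 ≈ 0.0377 m^2

0.0377 m^2


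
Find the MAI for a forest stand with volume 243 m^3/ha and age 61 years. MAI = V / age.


MAI = 243 / 61 = 3.9836 ≈ 3.98 m^3/ha/yr

3.98 m^3/ha/yr


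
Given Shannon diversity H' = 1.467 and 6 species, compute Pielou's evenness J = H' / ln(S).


ln(6) = 1.79176
J = H' / ln(S) = 1.467 / 1.79176 = 0.818748 ≈ 0.8187

0.8187


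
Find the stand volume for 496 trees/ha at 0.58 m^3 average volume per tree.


V_stand = 496 * 0.58 = 287.68 ≈ 287.7 m^3/ha

287.7 m^3/ha


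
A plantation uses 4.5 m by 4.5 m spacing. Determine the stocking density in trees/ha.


N = 10000 / 4.5^2 = 10000 / 20.25 = 493.827 ≈ 494 trees/ha

494 trees/ha


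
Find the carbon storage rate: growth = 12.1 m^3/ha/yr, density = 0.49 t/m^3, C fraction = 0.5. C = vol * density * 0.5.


C = 12.1 * 0.49 * 0.5 = 2.9645 ≈ 2.96 t C/ha/yr

2.96 t C/ha/yr


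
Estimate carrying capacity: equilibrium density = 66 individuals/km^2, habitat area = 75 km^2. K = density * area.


K = 66 * 75 = 4950 individuals

4950 individuals


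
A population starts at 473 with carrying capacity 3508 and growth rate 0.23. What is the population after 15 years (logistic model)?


(K - N0)/N0 = (3508 - 473)/473 = 3035/473 = 6.41649
r*t = 0.23 * 15 = 3.45; exp(-3.45) = 0.0317456
6.41649 * 0.0317456 = 0.203695
1 + 0.203695 = 1.20370
N = 3508 / 1.20370 = 2914.35 ≈ 2914

2914


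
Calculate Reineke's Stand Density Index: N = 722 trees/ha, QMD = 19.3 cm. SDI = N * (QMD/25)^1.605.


QMD/25 = 19.3/25 = 0.772
(0.772)^1.605 = exp(1.605 * ln(0.772)) = exp(1.605 * (-0.258771)) = exp(-0.415327) = 0.660124
SDI = 722 * 0.660124 = 476.610 ≈ 477

477


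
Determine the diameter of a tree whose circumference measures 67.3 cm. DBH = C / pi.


DBH = C / pi = 67.3 / 3.141593 = 21.4223 ≈ 21.42 cm

21.42 cm


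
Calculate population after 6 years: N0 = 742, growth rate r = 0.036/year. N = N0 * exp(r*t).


r*t = 0.036 * 6 = 0.216
exp(0.216) = 1.24110
N = 742 * 1.24110 = 920.896 ≈ 921

921


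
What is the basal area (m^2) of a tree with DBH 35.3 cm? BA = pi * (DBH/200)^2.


D/200 = 35.3/200 = 0.1765 m
(D/200)^2 = 0.1765^2 = 0.03115225
BA = 3.141593 * 0.03115225 = 0.0978677 ≈ 0.0979 m^2

0.0979 m^2


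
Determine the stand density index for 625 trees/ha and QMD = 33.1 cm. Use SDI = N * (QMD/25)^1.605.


QMD/25 = 33.1/25 = 1.324
(1.324)^1.605 = exp(1.605 * ln(1.324)) = exp(1.605 * 0.280657) = exp(0.450454) = 1.56902
SDI = 625 * 1.56902 = 980.638 ≈ 981

981


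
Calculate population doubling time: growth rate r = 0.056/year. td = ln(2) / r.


td = ln(2) / 0.056 = 0.693147 / 0.056 = 12.3776 ≈ 12.4 years

12.4 years


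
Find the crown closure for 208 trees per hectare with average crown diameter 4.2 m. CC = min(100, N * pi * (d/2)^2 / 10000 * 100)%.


(d/2)^2 = (4.2/2)^2 = 2.1^2 = 4.41
Crown area = 3.141593 * 4.41 = 13.8544 m^2
N * area / 10000 * 100 = 208 * 13.8544 / 10000 * 100 = 28.8172
CC = min(100, 28.8172) = 28.8172 ≈ 28.8%

28.8%


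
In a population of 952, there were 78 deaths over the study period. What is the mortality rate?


Mortality rate = 78 / 952 = 0.081933 ≈ 0.0819

0.0819


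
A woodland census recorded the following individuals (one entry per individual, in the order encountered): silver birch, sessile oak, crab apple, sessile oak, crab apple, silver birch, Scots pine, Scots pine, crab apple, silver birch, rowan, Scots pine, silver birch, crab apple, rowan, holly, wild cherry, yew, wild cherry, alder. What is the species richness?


Total individuals logged = 20
Distinct species (count of individuals): silver birch (4), sessile oak (2), crab apple (4), Scots pine (3), rowan (2), holly (1), wild cherry (2), yew (1), alder (1)
Species richness = number of distinct species = 9

9


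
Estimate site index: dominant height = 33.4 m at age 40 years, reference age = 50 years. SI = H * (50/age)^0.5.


50/40 = 1.25000
(1.25000)^0.5 = 1.11803
SI = 33.4 * 1.11803 = 37.3422 ≈ 37.3 m

37.3 m


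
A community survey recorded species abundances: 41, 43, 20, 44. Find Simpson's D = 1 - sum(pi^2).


Total N = 41 + 43 + 20 + 44 = 148
Per-species terms:
  p = 41/148 = 0.277027; p^2 = 0.277027^2 = 0.076744
  p = 43/148 = 0.290541; p^2 = 0.290541^2 = 0.084414
  p = 20/148 = 0.135135; p^2 = 0.135135^2 = 0.018261
  p = 44/148 = 0.297297; p^2 = 0.297297^2 = 0.088386
sum(p^2) = 0.076744 + 0.084414 + 0.018261 + 0.088386 = 0.267805
D = 1 - 0.267805 = 0.732195 ≈ 0.7322

0.7322


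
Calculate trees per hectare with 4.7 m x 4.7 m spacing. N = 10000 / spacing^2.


N = 10000 / 4.7^2 = 10000 / 22.09 = 452.694 ≈ 453 trees/ha

453 trees/ha


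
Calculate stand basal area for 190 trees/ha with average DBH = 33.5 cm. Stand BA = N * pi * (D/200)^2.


(D/200)^2 = (33.5/200)^2 = 0.1675^2 = 0.02805625
Individual BA = 3.141593 * 0.02805625 = 0.0881413 m^2
Stand BA = 190 * 0.0881413 = 16.7468 ≈ 16.75 m^2/ha

16.75 m^2/ha


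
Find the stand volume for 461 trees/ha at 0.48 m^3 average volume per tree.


V_stand = 461 * 0.48 = 221.28 ≈ 221.3 m^3/ha

221.3 m^3/ha


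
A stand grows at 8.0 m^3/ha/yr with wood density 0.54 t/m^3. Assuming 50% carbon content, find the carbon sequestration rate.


C = 8.0 * 0.54 * 0.5 = 2.16 t C/ha/yr

2.16 t C/ha/yr


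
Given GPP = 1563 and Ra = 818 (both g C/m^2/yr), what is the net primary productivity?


NPP = GPP - Ra = 1563 - 818 = 745 g C/m^2/yr

745 g C/m^2/yr


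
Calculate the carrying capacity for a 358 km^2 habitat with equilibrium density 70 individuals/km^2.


K = 70 * 358 = 25060 individuals

25060 individuals


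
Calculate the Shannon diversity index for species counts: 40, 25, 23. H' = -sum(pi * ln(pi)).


Total N = 40 + 25 + 23 = 88
Per-species terms:
  p = 40/88 = 0.454545; ln(p) = -0.788458; p*ln(p) = 0.454545 * (-0.788458) = -0.358390
  p = 25/88 = 0.284091; ln(p) = -1.258461; p*ln(p) = 0.284091 * (-1.258461) = -0.357517
  p = 23/88 = 0.261364; ln(p) = -1.341841; p*ln(p) = 0.261364 * (-1.341841) = -0.350709
sum(p*ln(p)) = (-0.358390) + (-0.357517) + (-0.350709) = -1.066616
H' = -(-1.066616) = 1.066616 ≈ 1.0666

1.0666


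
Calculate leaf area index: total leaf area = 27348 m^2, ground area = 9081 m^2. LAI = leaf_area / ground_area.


LAI = 27348 / 9081 = 3.0116 ≈ 3.01

3.01


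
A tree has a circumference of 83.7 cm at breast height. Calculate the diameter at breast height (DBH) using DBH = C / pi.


DBH = C / pi = 83.7 / 3.141593 = 26.6425 ≈ 26.64 cm

26.64 cm


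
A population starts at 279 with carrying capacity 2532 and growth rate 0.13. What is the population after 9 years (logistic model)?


(K - N0)/N0 = (2532 - 279)/279 = 2253/279 = 8.07527
r*t = 0.13 * 9 = 1.17; exp(-1.17) = 0.310367
8.07527 * 0.310367 = 2.50630
1 + 2.50630 = 3.50630
N = 2532 / 3.50630 = 722.129 ≈ 722

722


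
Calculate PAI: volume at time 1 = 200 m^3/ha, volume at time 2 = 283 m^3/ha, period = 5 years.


PAI = (V2 - V1) / period = (283 - 200) / 5 = 83 / 5 = 16.60 m^3/ha/yr

16.60 m^3/ha/yr


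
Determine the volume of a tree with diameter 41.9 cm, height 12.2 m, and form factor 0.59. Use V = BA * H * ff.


(D/200)^2 = (41.9/200)^2 = 0.2095^2 = 0.04389025
BA = 3.141593 * 0.04389025 = 0.137885 m^2
V = 0.137885 * 12.2 * 0.59 = 0.992496 ≈ 0.992 m^3

0.992 m^3


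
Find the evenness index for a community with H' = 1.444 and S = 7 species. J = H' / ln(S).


ln(7) = 1.94591
J = H' / ln(S) = 1.444 / 1.94591 = 0.742069 ≈ 0.7421

0.7421


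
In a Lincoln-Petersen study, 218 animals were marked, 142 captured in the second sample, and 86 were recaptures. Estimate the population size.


N = M * C / R = 218 * 142 / 86 = 30956 / 86 = 359.95 ≈ 360

360 individuals


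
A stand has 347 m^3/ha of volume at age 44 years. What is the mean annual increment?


MAI = 347 / 44 = 7.8864 ≈ 7.89 m^3/ha/yr

7.89 m^3/ha/yr


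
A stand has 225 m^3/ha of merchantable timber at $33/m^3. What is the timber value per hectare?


Value = 225 * 33 = $7425/ha

$7425/ha


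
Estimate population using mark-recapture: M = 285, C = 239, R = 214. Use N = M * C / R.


N = M * C / R = 285 * 239 / 214 = 68115 / 214 = 318.29 ≈ 318

318 individuals


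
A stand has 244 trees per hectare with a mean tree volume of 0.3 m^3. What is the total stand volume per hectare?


V_stand = 244 * 0.3 = 73.2 m^3/ha

73.2 m^3/ha


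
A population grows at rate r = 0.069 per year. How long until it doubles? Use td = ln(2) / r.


td = ln(2) / 0.069 = 0.693147 / 0.069 = 10.0456 ≈ 10.0 years

10.0 years


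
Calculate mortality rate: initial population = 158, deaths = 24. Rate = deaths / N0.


Mortality rate = 24 / 158 = 0.151899 ≈ 0.1519

0.1519


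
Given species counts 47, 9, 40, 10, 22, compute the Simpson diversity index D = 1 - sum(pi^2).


Total N = 47 + 9 + 40 + 10 + 22 = 128
Per-species terms:
  p = 47/128 = 0.367188; p^2 = 0.367188^2 = 0.134827
  p = 9/128 = 0.070313; p^2 = 0.070313^2 = 0.004944
  p = 40/128 = 0.312500; p^2 = 0.312500^2 = 0.097656
  p = 10/128 = 0.078125; p^2 = 0.078125^2 = 0.006104
  p = 22/128 = 0.171875; p^2 = 0.171875^2 = 0.029541
sum(p^2) = 0.134827 + 0.004944 + 0.097656 + 0.006104 + 0.029541 = 0.273072
D = 1 - 0.273072 = 0.726928 ≈ 0.7269

0.7269


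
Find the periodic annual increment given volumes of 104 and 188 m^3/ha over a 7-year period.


PAI = (V2 - V1) / period = (188 - 104) / 7 = 84 / 7 = 12.00 m^3/ha/yr

12.00 m^3/ha/yr


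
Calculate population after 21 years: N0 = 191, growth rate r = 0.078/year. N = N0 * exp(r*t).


r*t = 0.078 * 21 = 1.638
exp(1.638) = 5.14487
N = 191 * 5.14487 = 982.670 ≈ 983

983


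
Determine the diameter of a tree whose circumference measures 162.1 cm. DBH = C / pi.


DBH = C / pi = 162.1 / 3.141593 = 51.5980 ≈ 51.60 cm

51.60 cm


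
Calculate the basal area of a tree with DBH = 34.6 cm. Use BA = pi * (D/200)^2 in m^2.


D/200 = 34.6/200 = 0.173 m
(D/200)^2 = 0.173^2 = 0.029929
BA = 3.141593 * 0.029929 = 0.0940247 ≈ 0.0940 m^2

0.0940 m^2


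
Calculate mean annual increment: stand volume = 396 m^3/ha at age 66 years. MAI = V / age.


MAI = 396 / 66 = 6.00 m^3/ha/yr

6.00 m^3/ha/yr


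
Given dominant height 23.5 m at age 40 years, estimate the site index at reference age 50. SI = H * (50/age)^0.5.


50/40 = 1.25000
(1.25000)^0.5 = 1.11803
SI = 23.5 * 1.11803 = 26.2737 ≈ 26.3 m

26.3 m


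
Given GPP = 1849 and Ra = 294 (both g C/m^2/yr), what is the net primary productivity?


NPP = GPP - Ra = 1849 - 294 = 1555 g C/m^2/yr

1555 g C/m^2/yr


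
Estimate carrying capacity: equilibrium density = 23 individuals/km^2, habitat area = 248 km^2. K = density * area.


K = 23 * 248 = 5704 individuals

5704 individuals


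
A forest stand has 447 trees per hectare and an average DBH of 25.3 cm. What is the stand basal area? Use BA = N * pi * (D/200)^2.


(D/200)^2 = (25.3/200)^2 = 0.1265^2 = 0.01600225
Individual BA = 3.141593 * 0.01600225 = 0.0502726 m^2
Stand BA = 447 * 0.0502726 = 22.4719 ≈ 22.47 m^2/ha

22.47 m^2/ha


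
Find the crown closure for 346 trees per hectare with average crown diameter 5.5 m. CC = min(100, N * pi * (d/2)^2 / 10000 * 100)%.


(d/2)^2 = (5.5/2)^2 = 2.75^2 = 7.5625
Crown area = 3.141593 * 7.5625 = 23.7583 m^2
N * area / 10000 * 100 = 346 * 23.7583 / 10000 * 100 = 82.2037
CC = min(100, 82.2037) = 82.2037 ≈ 82.2%

82.2%


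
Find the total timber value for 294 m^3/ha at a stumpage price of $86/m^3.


Value = 294 * 86 = $25284/ha

$25284/ha


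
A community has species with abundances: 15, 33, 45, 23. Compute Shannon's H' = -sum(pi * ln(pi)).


Total N = 15 + 33 + 45 + 23 = 116
Per-species terms:
  p = 15/116 = 0.129310; ln(p) = -2.045543; p*ln(p) = 0.129310 * (-2.045543) = -0.264509
  p = 33/116 = 0.284483; ln(p) = -1.257082; p*ln(p) = 0.284483 * (-1.257082) = -0.357618
  p = 45/116 = 0.387931; ln(p) = -0.946928; p*ln(p) = 0.387931 * (-0.946928) = -0.367343
  p = 23/116 = 0.198276; ln(p) = -1.618095; p*ln(p) = 0.198276 * (-1.618095) = -0.320829
sum(p*ln(p)) = (-0.264509) + (-0.357618) + (-0.367343) + (-0.320829) = -1.310299
H' = -(-1.310299) = 1.310299 ≈ 1.3103

1.3103


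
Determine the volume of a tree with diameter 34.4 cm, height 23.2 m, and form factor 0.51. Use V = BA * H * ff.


(D/200)^2 = (34.4/200)^2 = 0.172^2 = 0.029584
BA = 3.141593 * 0.029584 = 0.0929409 m^2
V = 0.0929409 * 23.2 * 0.51 = 1.09968 ≈ 1.100 m^3

1.100 m^3


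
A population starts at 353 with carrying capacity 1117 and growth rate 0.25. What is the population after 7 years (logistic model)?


(K - N0)/N0 = (1117 - 353)/353 = 764/353 = 2.16431
r*t = 0.25 * 7 = 1.75; exp(-1.75) = 0.173774
2.16431 * 0.173774 = 0.376101
1 + 0.376101 = 1.37610
N = 1117 / 1.37610 = 811.714 ≈ 812

812


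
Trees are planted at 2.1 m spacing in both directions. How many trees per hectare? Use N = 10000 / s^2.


N = 10000 / 2.1^2 = 10000 / 4.41 = 2267.57 ≈ 2268 trees/ha

2268 trees/ha


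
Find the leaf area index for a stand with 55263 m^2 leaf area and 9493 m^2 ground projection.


LAI = 55263 / 9493 = 5.8214 ≈ 5.82

5.82


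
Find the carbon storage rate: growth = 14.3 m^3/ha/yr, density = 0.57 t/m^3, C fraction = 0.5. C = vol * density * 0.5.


C = 14.3 * 0.57 * 0.5 = 4.0755 ≈ 4.08 t C/ha/yr

4.08 t C/ha/yr


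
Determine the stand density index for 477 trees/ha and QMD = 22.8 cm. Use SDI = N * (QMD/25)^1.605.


QMD/25 = 22.8/25 = 0.912
(0.912)^1.605 = exp(1.605 * ln(0.912)) = exp(1.605 * (-0.0921153)) = exp(-0.147845) = 0.862565
SDI = 477 * 0.862565 = 411.444 ≈ 411

411


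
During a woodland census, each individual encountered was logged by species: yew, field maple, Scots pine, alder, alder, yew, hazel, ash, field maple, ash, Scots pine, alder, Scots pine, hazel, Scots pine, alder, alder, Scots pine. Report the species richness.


Total individuals logged = 18
Distinct species (count of individuals): yew (2), field maple (2), Scots pine (5), alder (5), hazel (2), ash (2)
Species richness = number of distinct species = 6

6


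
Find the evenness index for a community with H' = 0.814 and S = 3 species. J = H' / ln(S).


ln(3) = 1.09861
J = H' / ln(S) = 0.814 / 1.09861 = 0.740936 ≈ 0.7409

0.7409


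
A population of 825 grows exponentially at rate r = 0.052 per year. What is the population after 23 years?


r*t = 0.052 * 23 = 1.196
exp(1.196) = 3.30686
N = 825 * 3.30686 = 2728.16 ≈ 2728

2728


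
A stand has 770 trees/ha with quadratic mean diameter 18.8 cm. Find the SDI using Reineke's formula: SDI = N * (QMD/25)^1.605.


QMD/25 = 18.8/25 = 0.752
(0.752)^1.605 = exp(1.605 * ln(0.752)) = exp(1.605 * (-0.285019)) = exp(-0.457455) = 0.632892
SDI = 770 * 0.632892 = 487.327 ≈ 487

487


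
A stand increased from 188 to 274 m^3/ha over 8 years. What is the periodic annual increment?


PAI = (V2 - V1) / period = (274 - 188) / 8 = 86 / 8 = 10.75 m^3/ha/yr

10.75 m^3/ha/yr


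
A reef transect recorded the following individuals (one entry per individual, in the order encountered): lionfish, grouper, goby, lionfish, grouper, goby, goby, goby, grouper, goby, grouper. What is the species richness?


Total individuals logged = 11
Distinct species (count of individuals): lionfish (2), grouper (4), goby (5)
Species richness = number of distinct species = 3

3


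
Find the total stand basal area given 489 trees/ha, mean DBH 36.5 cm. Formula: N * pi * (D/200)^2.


(D/200)^2 = (36.5/200)^2 = 0.1825^2 = 0.03330625
Individual BA = 3.141593 * 0.03330625 = 0.104635 m^2
Stand BA = 489 * 0.104635 = 51.1665 ≈ 51.17 m^2/ha

51.17 m^2/ha


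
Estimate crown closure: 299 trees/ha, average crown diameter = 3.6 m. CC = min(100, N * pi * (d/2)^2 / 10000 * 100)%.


(d/2)^2 = (3.6/2)^2 = 1.8^2 = 3.24
Crown area = 3.141593 * 3.24 = 10.1788 m^2
N * area / 10000 * 100 = 299 * 10.1788 / 10000 * 100 = 30.4346
CC = min(100, 30.4346) = 30.4346 ≈ 30.4%

30.4%


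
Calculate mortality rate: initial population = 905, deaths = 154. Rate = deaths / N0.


Mortality rate = 154 / 905 = 0.170166 ≈ 0.1702

0.1702


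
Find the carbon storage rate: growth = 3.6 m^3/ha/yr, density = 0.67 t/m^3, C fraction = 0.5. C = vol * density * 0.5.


C = 3.6 * 0.67 * 0.5 = 1.206 ≈ 1.21 t C/ha/yr

1.21 t C/ha/yr


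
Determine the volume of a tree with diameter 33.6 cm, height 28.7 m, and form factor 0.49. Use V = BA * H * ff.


(D/200)^2 = (33.6/200)^2 = 0.168^2 = 0.028224
BA = 3.141593 * 0.028224 = 0.0886683 m^2
V = 0.0886683 * 28.7 * 0.49 = 1.24694 ≈ 1.247 m^3

1.247 m^3


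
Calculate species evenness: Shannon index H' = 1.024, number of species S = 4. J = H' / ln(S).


ln(4) = 1.38629
J = H' / ln(S) = 1.024 / 1.38629 = 0.738662 ≈ 0.7387

0.7387


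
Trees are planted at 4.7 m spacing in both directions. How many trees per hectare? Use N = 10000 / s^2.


N = 10000 / 4.7^2 = 10000 / 22.09 = 452.694 ≈ 453 trees/ha

453 trees/ha


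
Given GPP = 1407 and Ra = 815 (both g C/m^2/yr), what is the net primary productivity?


NPP = GPP - Ra = 1407 - 815 = 592 g C/m^2/yr

592 g C/m^2/yr


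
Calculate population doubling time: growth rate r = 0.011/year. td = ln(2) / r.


td = ln(2) / 0.011 = 0.693147 / 0.011 = 63.0134 ≈ 63.0 years

63.0 years


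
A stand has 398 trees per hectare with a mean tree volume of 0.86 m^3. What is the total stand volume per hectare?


V_stand = 398 * 0.86 = 342.28 ≈ 342.3 m^3/ha

342.3 m^3/ha


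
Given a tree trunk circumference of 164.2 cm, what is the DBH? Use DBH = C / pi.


DBH = C / pi = 164.2 / 3.141593 = 52.2665 ≈ 52.27 cm

52.27 cm


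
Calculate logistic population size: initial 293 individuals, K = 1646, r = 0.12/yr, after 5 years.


(K - N0)/N0 = (1646 - 293)/293 = 1353/293 = 4.61775
r*t = 0.12 * 5 = 0.6; exp(-0.6) = 0.548812
4.61775 * 0.548812 = 2.53428
1 + 2.53428 = 3.53428
N = 1646 / 3.53428 = 465.724 ≈ 466

466


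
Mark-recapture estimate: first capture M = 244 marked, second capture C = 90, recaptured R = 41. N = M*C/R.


N = M * C / R = 244 * 90 / 41 = 21960 / 41 = 535.61 ≈ 536

536 individuals


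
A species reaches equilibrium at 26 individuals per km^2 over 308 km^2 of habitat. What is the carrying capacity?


K = 26 * 308 = 8008 individuals

8008 individuals


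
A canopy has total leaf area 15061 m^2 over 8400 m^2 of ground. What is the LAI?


LAI = 15061 / 8400 = 1.7930 ≈ 1.79

1.79


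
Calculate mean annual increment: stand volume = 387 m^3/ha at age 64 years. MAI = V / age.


MAI = 387 / 64 = 6.0469 ≈ 6.05 m^3/ha/yr

6.05 m^3/ha/yr


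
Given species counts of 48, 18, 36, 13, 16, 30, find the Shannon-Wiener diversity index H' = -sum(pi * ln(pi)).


Total N = 48 + 18 + 36 + 13 + 16 + 30 = 161
Per-species terms:
  p = 48/161 = 0.298137; ln(p) = -1.210202; p*ln(p) = 0.298137 * (-1.210202) = -0.360806
  p = 18/161 = 0.111801; ln(p) = -2.191035; p*ln(p) = 0.111801 * (-2.191035) = -0.244960
  p = 36/161 = 0.223602; ln(p) = -1.497888; p*ln(p) = 0.223602 * (-1.497888) = -0.334931
  p = 13/161 = 0.080745; ln(p) = -2.516459; p*ln(p) = 0.080745 * (-2.516459) = -0.203191
  p = 16/161 = 0.099379; ln(p) = -2.308814; p*ln(p) = 0.099379 * (-2.308814) = -0.229448
  p = 30/161 = 0.186335; ln(p) = -1.680209; p*ln(p) = 0.186335 * (-1.680209) = -0.313082
sum(p*ln(p)) = (-0.360806) + (-0.244960) + (-0.334931) + (-0.203191) + (-0.229448) + (-0.313082) = -1.686418
H' = -(-1.686418) = 1.686418 ≈ 1.6864

1.6864


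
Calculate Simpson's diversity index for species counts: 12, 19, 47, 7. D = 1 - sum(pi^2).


Total N = 12 + 19 + 47 + 7 = 85
Per-species terms:
  p = 12/85 = 0.141176; p^2 = 0.141176^2 = 0.019931
  p = 19/85 = 0.223529; p^2 = 0.223529^2 = 0.049965
  p = 47/85 = 0.552941; p^2 = 0.552941^2 = 0.305744
  p = 7/85 = 0.082353; p^2 = 0.082353^2 = 0.006782
sum(p^2) = 0.019931 + 0.049965 + 0.305744 + 0.006782 = 0.382422
D = 1 - 0.382422 = 0.617578 ≈ 0.6176

0.6176


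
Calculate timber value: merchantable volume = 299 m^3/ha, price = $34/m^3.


Value = 299 * 34 = $10166/ha

$10166/ha


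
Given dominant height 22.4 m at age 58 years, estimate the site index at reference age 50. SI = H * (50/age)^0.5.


50/58 = 0.862069
(0.862069)^0.5 = 0.928477
SI = 22.4 * 0.928477 = 20.7979 ≈ 20.8 m

20.8 m


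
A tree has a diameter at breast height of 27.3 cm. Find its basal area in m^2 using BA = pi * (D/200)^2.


D/200 = 27.3/200 = 0.1365 m
(D/200)^2 = 0.1365^2 = 0.01863225
BA = 3.141593 * 0.01863225 = 0.0585349 ≈ 0.0585 m^2

0.0585 m^2


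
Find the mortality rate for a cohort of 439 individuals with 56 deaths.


Mortality rate = 56 / 439 = 0.127563 ≈ 0.1276

0.1276


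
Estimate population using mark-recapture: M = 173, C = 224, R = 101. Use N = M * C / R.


N = M * C / R = 173 * 224 / 101 = 38752 / 101 = 383.68 ≈ 384

384 individuals


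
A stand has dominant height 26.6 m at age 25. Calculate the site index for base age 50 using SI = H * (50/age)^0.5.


50/25 = 2.00000
(2.00000)^0.5 = 1.41421
SI = 26.6 * 1.41421 = 37.6180 ≈ 37.6 m

37.6 m


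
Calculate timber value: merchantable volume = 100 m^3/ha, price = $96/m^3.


Value = 100 * 96 = $9600/ha

$9600/ha


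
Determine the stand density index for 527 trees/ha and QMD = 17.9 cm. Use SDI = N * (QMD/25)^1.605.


QMD/25 = 17.9/25 = 0.716
(0.716)^1.605 = exp(1.605 * ln(0.716)) = exp(1.605 * (-0.334075)) = exp(-0.536190) = 0.584973
SDI = 527 * 0.584973 = 308.281 ≈ 308

308


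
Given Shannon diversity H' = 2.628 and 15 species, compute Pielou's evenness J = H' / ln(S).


ln(15) = 2.70805
J = H' / ln(S) = 2.628 / 2.70805 = 0.970440 ≈ 0.9704

0.9704


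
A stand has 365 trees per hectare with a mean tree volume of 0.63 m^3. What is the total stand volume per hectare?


V_stand = 365 * 0.63 = 229.95 ≈ 230.0 m^3/ha

230.0 m^3/ha


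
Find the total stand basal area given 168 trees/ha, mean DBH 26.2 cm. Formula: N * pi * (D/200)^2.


(D/200)^2 = (26.2/200)^2 = 0.131^2 = 0.017161
Individual BA = 3.141593 * 0.017161 = 0.0539129 m^2
Stand BA = 168 * 0.0539129 = 9.05737 ≈ 9.06 m^2/ha

9.06 m^2/ha


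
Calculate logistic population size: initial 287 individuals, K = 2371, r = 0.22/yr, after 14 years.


(K - N0)/N0 = (2371 - 287)/287 = 2084/287 = 7.26132
r*t = 0.22 * 14 = 3.08; exp(-3.08) = 0.0459593
7.26132 * 0.0459593 = 0.333725
1 + 0.333725 = 1.33373
N = 2371 / 1.33373 = 1777.72 ≈ 1778

1778


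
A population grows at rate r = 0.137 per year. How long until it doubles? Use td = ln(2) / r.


td = ln(2) / 0.137 = 0.693147 / 0.137 = 5.05947 ≈ 5.1 years

5.1 years


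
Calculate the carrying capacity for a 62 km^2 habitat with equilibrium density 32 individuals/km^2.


K = 32 * 62 = 1984 individuals

1984 individuals


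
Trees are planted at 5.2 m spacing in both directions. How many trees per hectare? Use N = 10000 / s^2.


N = 10000 / 5.2^2 = 10000 / 27.04 = 369.822 ≈ 370 trees/ha

370 trees/ha


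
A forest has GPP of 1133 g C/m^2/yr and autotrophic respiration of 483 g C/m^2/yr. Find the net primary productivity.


NPP = GPP - Ra = 1133 - 483 = 650 g C/m^2/yr

650 g C/m^2/yr


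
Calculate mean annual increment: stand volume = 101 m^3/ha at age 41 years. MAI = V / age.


MAI = 101 / 41 = 2.4634 ≈ 2.46 m^3/ha/yr

2.46 m^3/ha/yr


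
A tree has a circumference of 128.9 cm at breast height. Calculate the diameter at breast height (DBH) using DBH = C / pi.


DBH = C / pi = 128.9 / 3.141593 = 41.0301 ≈ 41.03 cm

41.03 cm


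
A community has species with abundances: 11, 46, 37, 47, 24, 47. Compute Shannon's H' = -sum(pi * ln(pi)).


Total N = 11 + 46 + 37 + 47 + 24 + 47 = 212
Per-species terms:
  p = 11/212 = 0.051887; ln(p) = -2.958687; p*ln(p) = 0.051887 * (-2.958687) = -0.153517
  p = 46/212 = 0.216981; ln(p) = -1.527945; p*ln(p) = 0.216981 * (-1.527945) = -0.331535
  p = 37/212 = 0.174528; ln(p) = -1.745670; p*ln(p) = 0.174528 * (-1.745670) = -0.304668
  p = 47/212 = 0.221698; ln(p) = -1.506439; p*ln(p) = 0.221698 * (-1.506439) = -0.333975
  p = 24/212 = 0.113208; ln(p) = -2.178528; p*ln(p) = 0.113208 * (-2.178528) = -0.246627
  p = 47/212 = 0.221698; ln(p) = -1.506439; p*ln(p) = 0.221698 * (-1.506439) = -0.333975
sum(p*ln(p)) = (-0.153517) + (-0.331535) + (-0.304668) + (-0.333975) + (-0.246627) + (-0.333975) = -1.704297
H' = -(-1.704297) = 1.704297 ≈ 1.7043

1.7043


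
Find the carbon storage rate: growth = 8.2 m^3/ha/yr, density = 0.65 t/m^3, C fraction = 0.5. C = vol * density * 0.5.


C = 8.2 * 0.65 * 0.5 = 2.665 ≈ 2.67 t C/ha/yr

2.67 t C/ha/yr


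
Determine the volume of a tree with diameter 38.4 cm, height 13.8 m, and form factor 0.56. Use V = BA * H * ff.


(D/200)^2 = (38.4/200)^2 = 0.192^2 = 0.036864
BA = 3.141593 * 0.036864 = 0.115812 m^2
V = 0.115812 * 13.8 * 0.56 = 0.894995 ≈ 0.895 m^3

0.895 m^3


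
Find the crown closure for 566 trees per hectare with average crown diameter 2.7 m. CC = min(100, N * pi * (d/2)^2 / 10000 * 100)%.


(d/2)^2 = (2.7/2)^2 = 1.35^2 = 1.8225
Crown area = 3.141593 * 1.8225 = 5.72555 m^2
N * area / 10000 * 100 = 566 * 5.72555 / 10000 * 100 = 32.4066
CC = min(100, 32.4066) = 32.4066 ≈ 32.4%

32.4%


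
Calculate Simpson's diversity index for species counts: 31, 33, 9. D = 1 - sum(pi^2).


Total N = 31 + 33 + 9 = 73
Per-species terms:
  p = 31/73 = 0.424658; p^2 = 0.424658^2 = 0.180334
  p = 33/73 = 0.452055; p^2 = 0.452055^2 = 0.204354
  p = 9/73 = 0.123288; p^2 = 0.123288^2 = 0.015200
sum(p^2) = 0.180334 + 0.204354 + 0.015200 = 0.399888
D = 1 - 0.399888 = 0.600112 ≈ 0.6001

0.6001


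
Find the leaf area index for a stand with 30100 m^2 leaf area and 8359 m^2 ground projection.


LAI = 30100 / 8359 = 3.6009 ≈ 3.60

3.60


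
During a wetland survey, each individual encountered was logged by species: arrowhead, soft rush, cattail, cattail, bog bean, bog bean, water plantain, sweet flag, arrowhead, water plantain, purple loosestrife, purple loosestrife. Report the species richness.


Total individuals logged = 12
Distinct species (count of individuals): arrowhead (2), soft rush (1), cattail (2), bog bean (2), water plantain (2), sweet flag (1), purple loosestrife (2)
Species richness = number of distinct species = 7

7


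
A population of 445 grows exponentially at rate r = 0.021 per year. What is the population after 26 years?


r*t = 0.021 * 26 = 0.546
exp(0.546) = 1.72633
N = 445 * 1.72633 = 768.217 ≈ 768

768


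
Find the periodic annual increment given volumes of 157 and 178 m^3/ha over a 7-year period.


PAI = (V2 - V1) / period = (178 - 157) / 7 = 21 / 7 = 3.00 m^3/ha/yr

3.00 m^3/ha/yr


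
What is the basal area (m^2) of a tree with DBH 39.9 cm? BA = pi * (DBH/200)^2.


D/200 = 39.9/200 = 0.1995 m
(D/200)^2 = 0.1995^2 = 0.03980025
BA = 3.141593 * 0.03980025 = 0.125036 ≈ 0.1250 m^2

0.1250 m^2


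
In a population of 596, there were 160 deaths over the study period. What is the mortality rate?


Mortality rate = 160 / 596 = 0.268456 ≈ 0.2685

0.2685


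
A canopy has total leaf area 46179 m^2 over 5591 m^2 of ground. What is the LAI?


LAI = 46179 / 5591 = 8.2595 ≈ 8.26

8.26


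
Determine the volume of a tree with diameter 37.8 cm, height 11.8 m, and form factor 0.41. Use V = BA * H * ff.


(D/200)^2 = (37.8/200)^2 = 0.189^2 = 0.035721
BA = 3.141593 * 0.035721 = 0.112221 m^2
V = 0.112221 * 11.8 * 0.41 = 0.542925 ≈ 0.543 m^3

0.543 m^3


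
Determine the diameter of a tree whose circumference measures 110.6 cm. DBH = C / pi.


DBH = C / pi = 110.6 / 3.141593 = 35.2051 ≈ 35.21 cm

35.21 cm


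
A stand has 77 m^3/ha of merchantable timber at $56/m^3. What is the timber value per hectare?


Value = 77 * 56 = $4312/ha

$4312/ha


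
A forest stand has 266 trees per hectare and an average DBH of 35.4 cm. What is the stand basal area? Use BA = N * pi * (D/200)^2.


(D/200)^2 = (35.4/200)^2 = 0.177^2 = 0.031329
Individual BA = 3.141593 * 0.031329 = 0.0984230 m^2
Stand BA = 266 * 0.0984230 = 26.1805 ≈ 26.18 m^2/ha

26.18 m^2/ha


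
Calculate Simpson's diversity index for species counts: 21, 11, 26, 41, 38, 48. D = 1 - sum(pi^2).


Total N = 21 + 11 + 26 + 41 + 38 + 48 = 185
Per-species terms:
  p = 21/185 = 0.113514; p^2 = 0.113514^2 = 0.012885
  p = 11/185 = 0.059459; p^2 = 0.059459^2 = 0.003535
  p = 26/185 = 0.140541; p^2 = 0.140541^2 = 0.019752
  p = 41/185 = 0.221622; p^2 = 0.221622^2 = 0.049116
  p = 38/185 = 0.205405; p^2 = 0.205405^2 = 0.042191
  p = 48/185 = 0.259459; p^2 = 0.259459^2 = 0.067319
sum(p^2) = 0.012885 + 0.003535 + 0.019752 + 0.049116 + 0.042191 + 0.067319 = 0.194798
D = 1 - 0.194798 = 0.805202 ≈ 0.8052

0.8052


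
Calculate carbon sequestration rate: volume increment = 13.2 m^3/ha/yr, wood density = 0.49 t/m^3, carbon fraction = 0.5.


C = 13.2 * 0.49 * 0.5 = 3.234 ≈ 3.23 t C/ha/yr

3.23 t C/ha/yr


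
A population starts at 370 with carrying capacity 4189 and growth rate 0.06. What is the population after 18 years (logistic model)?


(K - N0)/N0 = (4189 - 370)/370 = 3819/370 = 10.3216
r*t = 0.06 * 18 = 1.08; exp(-1.08) = 0.339596
10.3216 * 0.339596 = 3.50517
1 + 3.50517 = 4.50517
N = 4189 / 4.50517 = 929.821 ≈ 930

930


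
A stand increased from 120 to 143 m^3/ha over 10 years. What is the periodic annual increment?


PAI = (V2 - V1) / period = (143 - 120) / 10 = 23 / 10 = 2.30 m^3/ha/yr

2.30 m^3/ha/yr


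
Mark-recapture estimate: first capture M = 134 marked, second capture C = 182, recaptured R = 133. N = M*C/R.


N = M * C / R = 134 * 182 / 133 = 24388 / 133 = 183.37 ≈ 183

183 individuals


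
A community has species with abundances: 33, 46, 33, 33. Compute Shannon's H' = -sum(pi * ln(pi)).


Total N = 33 + 46 + 33 + 33 = 145
Per-species terms:
  p = 33/145 = 0.227586; ln(p) = -1.480227; p*ln(p) = 0.227586 * (-1.480227) = -0.336879
  p = 46/145 = 0.317241; ln(p) = -1.148094; p*ln(p) = 0.317241 * (-1.148094) = -0.364222
  p = 33/145 = 0.227586; ln(p) = -1.480227; p*ln(p) = 0.227586 * (-1.480227) = -0.336879
  p = 33/145 = 0.227586; ln(p) = -1.480227; p*ln(p) = 0.227586 * (-1.480227) = -0.336879
sum(p*ln(p)) = (-0.336879) + (-0.364222) + (-0.336879) + (-0.336879) = -1.374859
H' = -(-1.374859) = 1.374859 ≈ 1.3749

1.3749


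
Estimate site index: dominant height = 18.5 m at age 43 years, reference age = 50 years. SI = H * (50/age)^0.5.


50/43 = 1.16279
(1.16279)^0.5 = 1.07833
SI = 18.5 * 1.07833 = 19.9491 ≈ 19.9 m

19.9 m


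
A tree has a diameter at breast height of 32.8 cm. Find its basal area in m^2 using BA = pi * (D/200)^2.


D/200 = 32.8/200 = 0.164 m
(D/200)^2 = 0.164^2 = 0.026896
BA = 3.141593 * 0.026896 = 0.0844963 ≈ 0.0845 m^2

0.0845 m^2


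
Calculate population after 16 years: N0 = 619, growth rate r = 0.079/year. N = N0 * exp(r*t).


r*t = 0.079 * 16 = 1.264
exp(1.264) = 3.53955
N = 619 * 3.53955 = 2190.98 ≈ 2191

2191


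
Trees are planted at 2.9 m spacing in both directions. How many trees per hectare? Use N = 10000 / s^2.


N = 10000 / 2.9^2 = 10000 / 8.41 = 1189.06 ≈ 1189 trees/ha

1189 trees/ha


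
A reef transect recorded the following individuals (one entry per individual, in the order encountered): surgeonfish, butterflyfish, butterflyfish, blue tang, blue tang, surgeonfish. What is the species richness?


Total individuals logged = 6
Distinct species (count of individuals): surgeonfish (2), butterflyfish (2), blue tang (2)
Species richness = number of distinct species = 3

3


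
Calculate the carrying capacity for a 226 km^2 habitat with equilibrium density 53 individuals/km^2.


K = 53 * 226 = 11978 individuals

11978 individuals


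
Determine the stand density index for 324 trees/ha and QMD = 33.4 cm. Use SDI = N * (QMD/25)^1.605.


QMD/25 = 33.4/25 = 1.336
(1.336)^1.605 = exp(1.605 * ln(1.336)) = exp(1.605 * 0.289680) = exp(0.464936) = 1.59191
SDI = 324 * 1.59191 = 515.779 ≈ 516

516


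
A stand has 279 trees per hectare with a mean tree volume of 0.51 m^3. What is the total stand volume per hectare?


V_stand = 279 * 0.51 = 142.29 ≈ 142.3 m^3/ha

142.3 m^3/ha


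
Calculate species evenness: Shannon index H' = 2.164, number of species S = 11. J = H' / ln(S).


ln(11) = 2.39790
J = H' / ln(S) = 2.164 / 2.39790 = 0.902456 ≈ 0.9025

0.9025


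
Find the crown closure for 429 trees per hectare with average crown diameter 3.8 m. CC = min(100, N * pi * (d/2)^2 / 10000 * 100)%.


(d/2)^2 = (3.8/2)^2 = 1.9^2 = 3.61
Crown area = 3.141593 * 3.61 = 11.3412 m^2
N * area / 10000 * 100 = 429 * 11.3412 / 10000 * 100 = 48.6537
CC = min(100, 48.6537) = 48.6537 ≈ 48.7%

48.7%


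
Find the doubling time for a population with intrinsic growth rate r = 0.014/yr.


td = ln(2) / 0.014 = 0.693147 / 0.014 = 49.5105 ≈ 49.5 years

49.5 years


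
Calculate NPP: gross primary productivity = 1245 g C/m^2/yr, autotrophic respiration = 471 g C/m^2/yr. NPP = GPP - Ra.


NPP = GPP - Ra = 1245 - 471 = 774 g C/m^2/yr

774 g C/m^2/yr


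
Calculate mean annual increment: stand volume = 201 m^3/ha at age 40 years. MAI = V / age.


MAI = 201 / 40 = 5.0250 ≈ 5.03 m^3/ha/yr

5.03 m^3/ha/yr


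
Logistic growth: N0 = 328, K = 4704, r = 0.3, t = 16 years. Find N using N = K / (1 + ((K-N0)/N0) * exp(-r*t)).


(K - N0)/N0 = (4704 - 328)/328 = 4376/328 = 13.3415
r*t = 0.3 * 16 = 4.8; exp(-4.8) = 0.00822975
13.3415 * 0.00822975 = 0.109797
1 + 0.109797 = 1.10980
N = 4704 / 1.10980 = 4238.60 ≈ 4239

4239


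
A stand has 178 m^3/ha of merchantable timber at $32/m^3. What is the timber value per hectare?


Value = 178 * 32 = $5696/ha

$5696/ha


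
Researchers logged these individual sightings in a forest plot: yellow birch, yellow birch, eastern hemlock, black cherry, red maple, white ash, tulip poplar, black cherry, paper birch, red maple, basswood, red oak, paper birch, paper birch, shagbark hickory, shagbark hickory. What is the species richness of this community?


Total individuals logged = 16
Distinct species (count of individuals): yellow birch (2), eastern hemlock (1), black cherry (2), red maple (2), white ash (1), tulip poplar (1), paper birch (3), basswood (1), red oak (1), shagbark hickory (2)
Species richness = number of distinct species = 10

10


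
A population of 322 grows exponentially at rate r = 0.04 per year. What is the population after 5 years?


r*t = 0.04 * 5 = 0.2
exp(0.2) = 1.22140
N = 322 * 1.22140 = 393.291 ≈ 393

393


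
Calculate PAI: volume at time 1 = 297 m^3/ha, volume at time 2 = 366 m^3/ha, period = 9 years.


PAI = (V2 - V1) / period = (366 - 297) / 9 = 69 / 9 = 7.6667 ≈ 7.67 m^3/ha/yr

7.67 m^3/ha/yr


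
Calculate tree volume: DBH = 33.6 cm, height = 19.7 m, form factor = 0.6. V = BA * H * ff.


(D/200)^2 = (33.6/200)^2 = 0.168^2 = 0.028224
BA = 3.141593 * 0.028224 = 0.0886683 m^2
V = 0.0886683 * 19.7 * 0.6 = 1.04806 ≈ 1.048 m^3

1.048 m^3


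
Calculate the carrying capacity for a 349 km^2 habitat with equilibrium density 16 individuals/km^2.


K = 16 * 349 = 5584 individuals

5584 individuals


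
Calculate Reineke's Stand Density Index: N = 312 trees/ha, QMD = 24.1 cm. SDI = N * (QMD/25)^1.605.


QMD/25 = 24.1/25 = 0.964
(0.964)^1.605 = exp(1.605 * ln(0.964)) = exp(1.605 * (-0.0366640)) = exp(-0.0588457) = 0.942852
SDI = 312 * 0.942852 = 294.170 ≈ 294

294


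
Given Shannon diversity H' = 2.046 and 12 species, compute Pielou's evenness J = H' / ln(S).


ln(12) = 2.48491
J = H' / ln(S) = 2.046 / 2.48491 = 0.823370 ≈ 0.8234

0.8234


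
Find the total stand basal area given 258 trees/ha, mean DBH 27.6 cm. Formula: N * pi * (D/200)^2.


(D/200)^2 = (27.6/200)^2 = 0.138^2 = 0.019044
Individual BA = 3.141593 * 0.019044 = 0.0598285 m^2
Stand BA = 258 * 0.0598285 = 15.4358 ≈ 15.44 m^2/ha

15.44 m^2/ha


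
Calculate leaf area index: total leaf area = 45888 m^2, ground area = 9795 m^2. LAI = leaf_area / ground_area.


LAI = 45888 / 9795 = 4.6848 ≈ 4.68

4.68


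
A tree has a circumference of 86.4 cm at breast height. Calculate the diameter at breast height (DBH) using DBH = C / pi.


DBH = C / pi = 86.4 / 3.141593 = 27.5020 ≈ 27.50 cm

27.50 cm


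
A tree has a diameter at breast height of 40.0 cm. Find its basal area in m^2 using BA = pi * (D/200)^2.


D/200 = 40.0/200 = 0.2 m
(D/200)^2 = 0.2^2 = 0.04
BA = 3.141593 * 0.04 = 0.125664 ≈ 0.1257 m^2

0.1257 m^2


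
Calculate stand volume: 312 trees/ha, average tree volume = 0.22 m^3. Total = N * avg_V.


V_stand = 312 * 0.22 = 68.64 ≈ 68.6 m^3/ha

68.6 m^3/ha


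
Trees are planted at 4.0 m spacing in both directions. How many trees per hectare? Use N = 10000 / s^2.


N = 10000 / 4.0^2 = 10000 / 16 = 625.000 ≈ 625 trees/ha

625 trees/ha


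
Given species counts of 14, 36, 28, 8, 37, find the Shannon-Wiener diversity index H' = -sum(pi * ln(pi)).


Total N = 14 + 36 + 28 + 8 + 37 = 123
Per-species terms:
  p = 14/123 = 0.113821; ln(p) = -2.173128; p*ln(p) = 0.113821 * (-2.173128) = -0.247348
  p = 36/123 = 0.292683; ln(p) = -1.228665; p*ln(p) = 0.292683 * (-1.228665) = -0.359609
  p = 28/123 = 0.227642; ln(p) = -1.479981; p*ln(p) = 0.227642 * (-1.479981) = -0.336906
  p = 8/123 = 0.065041; ln(p) = -2.732737; p*ln(p) = 0.065041 * (-2.732737) = -0.177740
  p = 37/123 = 0.300813; ln(p) = -1.201266; p*ln(p) = 0.300813 * (-1.201266) = -0.361356
sum(p*ln(p)) = (-0.247348) + (-0.359609) + (-0.336906) + (-0.177740) + (-0.361356) = -1.482959
H' = -(-1.482959) = 1.482959 ≈ 1.4830

1.4830


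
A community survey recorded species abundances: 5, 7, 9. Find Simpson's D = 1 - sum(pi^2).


Total N = 5 + 7 + 9 = 21
Per-species terms:
  p = 5/21 = 0.238095; p^2 = 0.238095^2 = 0.056689
  p = 7/21 = 0.333333; p^2 = 0.333333^2 = 0.111111
  p = 9/21 = 0.428571; p^2 = 0.428571^2 = 0.183673
sum(p^2) = 0.056689 + 0.111111 + 0.183673 = 0.351473
D = 1 - 0.351473 = 0.648527 ≈ 0.6485

0.6485
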